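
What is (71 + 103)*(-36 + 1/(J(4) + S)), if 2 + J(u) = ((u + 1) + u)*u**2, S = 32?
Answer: -6263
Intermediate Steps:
J(u) = -2 + u**2*(1 + 2*u) (J(u) = -2 + ((u + 1) + u)*u**2 = -2 + ((1 + u) + u)*u**2 = -2 + (1 + 2*u)*u**2 = -2 + u**2*(1 + 2*u))
(71 + 103)*(-36 + 1/(J(4) + S)) = (71 + 103)*(-36 + 1/((-2 + 4**2 + 2*4**3) + 32)) = 174*(-36 + 1/((-2 + 16 + 2*64) + 32)) = 174*(-36 + 1/((-2 + 16 + 128) + 32)) = 174*(-36 + 1/(142 + 32)) = 174*(-36 + 1/174) = 174*(-6263/174) = -6263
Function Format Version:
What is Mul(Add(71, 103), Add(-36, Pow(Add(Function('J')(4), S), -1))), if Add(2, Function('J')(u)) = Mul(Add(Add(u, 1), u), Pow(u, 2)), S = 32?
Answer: -6263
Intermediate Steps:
Function('J')(u) = Add(-2, Mul(Pow(u, 2), Add(1, Mul(2, u)))) (Function('J')(u) = Add(-2, Mul(Add(Add(u, 1), u), Pow(u, 2))) = Add(-2, Mul(Add(Add(1, u), u), Pow(u, 2))) = Add(-2, Mul(Add(1, Mul(2, u)), Pow(u, 2))) = Add(-2, Mul(Pow(u, 2), Add(1, Mul(2, u)))))
Mul(Add(71, 103), Add(-36, Pow(Add(Function('J')(4), S), -1))) = Mul(Add(71, 103), Add(-36, Pow(Add(Add(-2, Pow(4, 2), Mul(2, Pow(4, 3))), 32), -1))) = Mul(174, Add(-36, Pow(Add(Add(-2, 16, Mul(2, 64)), 32), -1))) = Mul(174, Add(-36, Pow(Add(Add(-2, 16, 128), 32), -1))) = Mul(174, Add(-36, Pow(Add(142, 32), -1))) = Mul(174, Add(-36, Pow(174, -1))) = Mul(174, Add(-36, Rational(1, 174))) = Mul(174, Rational(-6263, 174)) = -6263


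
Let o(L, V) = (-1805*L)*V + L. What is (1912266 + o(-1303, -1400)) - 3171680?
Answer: -3293941717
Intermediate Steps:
o(L, V) = L - 1805*L*V (o(L, V) = -1805*L*V + L = L - 1805*L*V)
(1912266 + o(-1303, -1400)) - 3171680 = (1912266 - 1303*(1 - 1805*(-1400))) - 3171680 = (1912266 - 1303*(1 + 2527000)) - 3171680 = (1912266 - 1303*2527001) - 3171680 = (1912266 - 3292682303) - 3171680 = -3290770037 - 3171680 = -3293941717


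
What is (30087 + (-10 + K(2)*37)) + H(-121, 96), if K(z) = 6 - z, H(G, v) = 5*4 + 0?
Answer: 30245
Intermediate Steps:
H(G, v) = 20 (H(G, v) = 20 + 0 = 20)
(30087 + (-10 + K(2)*37)) + H(-121, 96) = (30087 + (-10 + (6 - 1*2)*37)) + 20 = (30087 + (-10 + (6 - 2)*37)) + 20 = (30087 + (-10 + 4*37)) + 20 = (30087 + (-10 + 148)) + 20 = (30087 + 138) + 20 = 30225 + 20 = 30245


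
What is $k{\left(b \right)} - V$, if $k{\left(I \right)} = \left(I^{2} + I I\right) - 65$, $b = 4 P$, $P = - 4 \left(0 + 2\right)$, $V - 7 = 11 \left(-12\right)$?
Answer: $2108$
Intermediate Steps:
$V = -125$ ($V = 7 + 11 \left(-12\right) = 7 - 132 = -125$)
$P = -8$ ($P = \left(-4\right) 2 = -8$)
$b = -32$ ($b = 4 \left(-8\right) = -32$)
$k{\left(I \right)} = -65 + 2 I^{2}$ ($k{\left(I \right)} = \left(I^{2} + I^{2}\right) - 65 = 2 I^{2} - 65 = -65 + 2 I^{2}$)
$k{\left(b \right)} - V = \left(-65 + 2 \left(-32\right)^{2}\right) - -125 = \left(-65 + 2 \cdot 1024\right) + 125 = \left(-65 + 2048\right) + 125 = 1983 + 125 = 2108$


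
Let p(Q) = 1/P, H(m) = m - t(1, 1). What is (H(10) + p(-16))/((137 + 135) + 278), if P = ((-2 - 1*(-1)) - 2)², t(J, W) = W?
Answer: 41/2475 ≈ 0.016566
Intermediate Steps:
P = 9 (P = ((-2 + 1) - 2)² = (-1 - 2)² = (-3)² = 9)
H(m) = -1 + m (H(m) = m - 1*1 = m - 1 = -1 + m)
p(Q) = ⅑ (p(Q) = 1/9 = ⅑)
(H(10) + p(-16))/((137 + 135) + 278) = ((-1 + 10) + ⅑)/((137 + 135) + 278) = (9 + ⅑)/(272 + 278) = (82/9)/550 = (82/9)*(1/550) = 41/2475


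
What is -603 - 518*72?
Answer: -37899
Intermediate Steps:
-603 - 518*72 = -603 - 37296 = -37899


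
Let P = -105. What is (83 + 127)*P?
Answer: -22050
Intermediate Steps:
(83 + 127)*P = (83 + 127)*(-105) = 210*(-105) = -22050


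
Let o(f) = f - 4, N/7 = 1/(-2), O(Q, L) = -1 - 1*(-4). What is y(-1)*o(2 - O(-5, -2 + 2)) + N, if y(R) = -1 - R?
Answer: -7/2 ≈ -3.5000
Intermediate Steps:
O(Q, L) = 3 (O(Q, L) = -1 + 4 = 3)
N = -7/2 (N = 7/(-2) = 7*(-½) = -7/2 ≈ -3.5000)
o(f) = -4 + f
y(-1)*o(2 - O(-5, -2 + 2)) + N = (-1 - 1*(-1))*(-4 + (2 - 1*3)) - 7/2 = (-1 + 1)*(-4 + (2 - 3)) - 7/2 = 0*(-4 - 1) - 7/2 = 0*(-5) - 7/2 = 0 - 7/2 = -7/2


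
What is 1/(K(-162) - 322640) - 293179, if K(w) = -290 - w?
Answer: -94628799473/322768 ≈ -2.9318e+5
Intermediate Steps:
1/(K(-162) - 322640) - 293179 = 1/((-290 - 1*(-162)) - 322640) - 293179 = 1/((-290 + 162) - 322640) - 293179 = 1/(-128 - 322640) - 293179 = 1/(-322768) - 293179 = -1/322768 - 293179 = -94628799473/322768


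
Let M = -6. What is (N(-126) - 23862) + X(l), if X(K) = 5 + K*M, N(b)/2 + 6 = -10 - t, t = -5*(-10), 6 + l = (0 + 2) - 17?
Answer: -23863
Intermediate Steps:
l = -21 (l = -6 + ((0 + 2) - 17) = -6 + (2 - 17) = -6 - 15 = -21)
t = 50
N(b) = -132 (N(b) = -12 + 2*(-10 - 1*50) = -12 + 2*(-10 - 50) = -12 + 2*(-60) = -12 - 120 = -132)
X(K) = 5 - 6*K (X(K) = 5 + K*(-6) = 5 - 6*K)
(N(-126) - 23862) + X(l) = (-132 - 23862) + (5 - 6*(-21)) = -23994 + (5 + 126) = -23994 + 131 = -23863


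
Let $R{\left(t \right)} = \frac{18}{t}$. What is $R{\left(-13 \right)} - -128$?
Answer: $\frac{1646}{13} \approx 126.62$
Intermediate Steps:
$R{\left(-13 \right)} - -128 = \frac{18}{-13} - -128 = 18 \left(- \frac{1}{13}\right) + 128 = - \frac{18}{13} + 128 = \frac{1646}{13}$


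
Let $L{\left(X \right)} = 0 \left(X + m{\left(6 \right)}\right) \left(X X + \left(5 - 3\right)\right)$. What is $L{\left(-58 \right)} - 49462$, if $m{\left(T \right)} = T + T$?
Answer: $-49462$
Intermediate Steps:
$m{\left(T \right)} = 2 T$
$L{\left(X \right)} = 0$ ($L{\left(X \right)} = 0 \left(X + 2 \cdot 6\right) \left(X X + \left(5 - 3\right)\right) = 0 \left(X + 12\right) \left(X^{2} + 2\right) = 0 \left(12 + X\right) \left(2 + X^{2}\right) = 0 \left(2 + X^{2}\right) = 0$)
$L{\left(-58 \right)} - 49462 = 0 - 49462 = -49462$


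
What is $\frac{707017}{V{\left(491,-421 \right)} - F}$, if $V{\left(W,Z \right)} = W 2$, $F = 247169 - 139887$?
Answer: $- \frac{707017}{106300} \approx -6.6511$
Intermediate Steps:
$F = 107282$ ($F = 247169 - 139887 = 107282$)
$V{\left(W,Z \right)} = 2 W$
$\frac{707017}{V{\left(491,-421 \right)} - F} = \frac{707017}{2 \cdot 491 - 107282} = \frac{707017}{982 - 107282} = \frac{707017}{-106300} = 707017 \left(- \frac{1}{106300}\right) = - \frac{707017}{106300}$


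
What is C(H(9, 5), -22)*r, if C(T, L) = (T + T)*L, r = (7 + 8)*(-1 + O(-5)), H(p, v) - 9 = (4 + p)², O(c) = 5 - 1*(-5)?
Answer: -1057320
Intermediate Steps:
O(c) = 10 (O(c) = 5 + 5 = 10)
H(p, v) = 9 + (4 + p)²
r = 135 (r = (7 + 8)*(-1 + 10) = 15*9 = 135)
C(T, L) = 2*L*T (C(T, L) = (2*T)*L = 2*L*T)
C(H(9, 5), -22)*r = (2*(-22)*(9 + (4 + 9)²))*135 = (2*(-22)*(9 + 13²))*135 = (2*(-22)*(9 + 169))*135 = (2*(-22)*178)*135 = -7832*135 = -1057320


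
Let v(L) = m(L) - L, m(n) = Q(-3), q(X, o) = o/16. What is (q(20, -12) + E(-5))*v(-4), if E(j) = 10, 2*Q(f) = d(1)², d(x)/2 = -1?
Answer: 111/2 ≈ 55.500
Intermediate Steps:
q(X, o) = o/16
d(x) = -2 (d(x) = 2*(-1) = -2)
Q(f) = 2 (Q(f) = (½)*(-2)² = (½)*4 = 2)
m(n) = 2
v(L) = 2 - L
(q(20, -12) + E(-5))*v(-4) = ((1/16)*(-12) + 10)*(2 - 1*(-4)) = (-¾ + 10)*(2 + 4) = (37/4)*6 = 111/2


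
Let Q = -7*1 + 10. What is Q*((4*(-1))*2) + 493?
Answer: 469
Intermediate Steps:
Q = 3 (Q = -7 + 10 = 3)
Q*((4*(-1))*2) + 493 = 3*((4*(-1))*2) + 493 = 3*(-4*2) + 493 = 3*(-8) + 493 = -24 + 493 = 469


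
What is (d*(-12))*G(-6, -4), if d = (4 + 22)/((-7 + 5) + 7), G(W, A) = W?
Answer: 1872/5 ≈ 374.40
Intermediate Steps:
d = 26/5 (d = 26/(-2 + 7) = 26/5 ≈ 5.2000)
(d*(-12))*G(-6, -4) = ((26/5)*(-12))*(-6) = -312/5*(-6) = 1872/5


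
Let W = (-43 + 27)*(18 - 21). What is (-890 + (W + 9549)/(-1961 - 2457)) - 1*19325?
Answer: -89319467/4418 ≈ -20217.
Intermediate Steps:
W = 48 (W = -16*(-3) = 48)
(-890 + (W + 9549)/(-1961 - 2457)) - 1*19325 = (-890 + (48 + 9549)/(-1961 - 2457)) - 1*19325 = (-890 + 9597/(-4418)) - 19325 = (-890 + 9597*(-1/4418)) - 19325 = (-890 - 9597/4418) - 19325 = -3941617/4418 - 19325 = -89319467/4418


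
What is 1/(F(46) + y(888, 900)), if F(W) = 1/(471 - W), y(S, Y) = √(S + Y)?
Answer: -425/322957499 + 361250*√447/322957499 ≈ 0.023648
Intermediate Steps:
1/(F(46) + y(888, 900)) = 1/(-1/(-471 + 46) + √(888 + 900)) = 1/(-1/(-425) + √1788) = 1/(-1*(-1/425) + 2*√447) = 1/(1/425 + 2*√447)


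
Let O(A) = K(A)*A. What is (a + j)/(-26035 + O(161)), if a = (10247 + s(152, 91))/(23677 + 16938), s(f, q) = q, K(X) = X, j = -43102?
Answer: 875288696/2315055 ≈ 378.09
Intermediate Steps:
O(A) = A² (O(A) = A*A = A²)
a = 10338/40615 (a = (10247 + 91)/(23677 + 16938) = 10338/40615 ≈ 0.25454)
(a + j)/(-26035 + O(161)) = (10338/40615 - 43102)/(-26035 + 161²) = -1750577392/(40615*(-26035 + 25921)) = -1750577392/40615/(-114) = -1750577392/40615*(-1/114) = 875288696/2315055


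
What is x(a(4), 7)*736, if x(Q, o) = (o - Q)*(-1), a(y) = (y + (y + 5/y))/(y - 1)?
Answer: -8648/3 ≈ -2882.7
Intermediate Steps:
a(y) = (2*y + 5/y)/(-1 + y)
x(Q, o) = Q - o
x(a(4), 7)*736 = ((5 + 2*4²)/(4*(-1 + 4)) - 1*7)*736 = ((¼)*(5 + 2*16)/3 - 7)*736 = ((¼)*(⅓)*(5 + 32) - 7)*736 = ((¼)*(⅓)*37 - 7)*736 = (37/12 - 7)*736 = -47/12*736 = -8648/3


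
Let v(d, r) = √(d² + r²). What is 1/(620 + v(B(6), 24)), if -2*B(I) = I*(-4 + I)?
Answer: 155/95947 - 3*√17/191894 ≈ 0.0015510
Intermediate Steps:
B(I) = -I*(-4 + I)/2
1/(620 + v(B(6), 24)) = 1/(620 + √(((½)*6*(4 - 1*6))² + 24²)) = 1/(620 + √(((½)*6*(4 - 6))² + 576)) = 1/(620 + √(((½)*6*(-2))² + 576)) = 1/(620 + √((-6)² + 576)) = 1/(620 + √(36 + 576)) = 1/(620 + √612) = 1/(620 + 6*√17)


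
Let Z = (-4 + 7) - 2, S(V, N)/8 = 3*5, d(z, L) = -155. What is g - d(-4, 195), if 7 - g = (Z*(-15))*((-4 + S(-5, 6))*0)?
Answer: 162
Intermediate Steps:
S(V, N) = 120 (S(V, N) = 8*(3*5) = 8*15 = 120)
Z = 1 (Z = 3 - 2 = 1)
g = 7 (g = 7 - 1*(-15)*(-4 + 120)*0 = 7 - (-15)*116*0 = 7 - (-15)*0 = 7 - 1*0 = 7 + 0 = 7)
g - d(-4, 195) = 7 - 1*(-155) = 7 + 155 = 162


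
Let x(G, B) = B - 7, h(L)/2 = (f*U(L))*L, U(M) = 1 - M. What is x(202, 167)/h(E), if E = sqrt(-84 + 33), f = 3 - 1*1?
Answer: 40*sqrt(51)/(51*(I + sqrt(51))) ≈ 0.76923 - 0.10771*I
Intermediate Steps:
f = 2 (f = 3 - 1 = 2)
E = I*sqrt(51) (E = sqrt(-51) = I*sqrt(51) ≈ 7.1414*I)
h(L) = 2*L*(2 - 2*L) (h(L) = 2*((2*(1 - L))*L) = 2*((2 - 2*L)*L) = 2*(L*(2 - 2*L)) = 2*L*(2 - 2*L))
x(G, B) = -7 + B
x(202, 167)/h(E) = (-7 + 167)/((4*(I*sqrt(51))*(1 - I*sqrt(51)))) = 160/((4*(I*sqrt(51))*(1 - I*sqrt(51)))) = 160/((4*I*sqrt(51)*(1 - I*sqrt(51)))) = 160*(-I*sqrt(51)/(204*(1 - I*sqrt(51)))) = -40*I*sqrt(51)/(51*(1 - I*sqrt(51)))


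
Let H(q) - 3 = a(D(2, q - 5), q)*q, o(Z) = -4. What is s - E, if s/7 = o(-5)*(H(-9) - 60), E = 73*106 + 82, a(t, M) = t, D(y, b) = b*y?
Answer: -13280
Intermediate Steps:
E = 7820 (E = 7738 + 82 = 7820)
H(q) = 3 + q*(-10 + 2*q) (H(q) = 3 + ((q - 5)*2)*q = 3 + ((-5 + q)*2)*q = 3 + (-10 + 2*q)*q = 3 + q*(-10 + 2*q))
s = -5460 (s = 7*(-4*((3 + 2*(-9)*(-5 - 9)) - 60)) = 7*(-4*((3 + 2*(-9)*(-14)) - 60)) = 7*(-4*((3 + 252) - 60)) = 7*(-4*(255 - 60)) = 7*(-4*195) = 7*(-780) = -5460)
s - E = -5460 - 1*7820 = -5460 - 7820 = -13280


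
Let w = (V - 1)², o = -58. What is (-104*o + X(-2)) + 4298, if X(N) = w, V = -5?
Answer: 10366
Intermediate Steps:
w = 36 (w = (-5 - 1)² = (-6)² = 36)
X(N) = 36
(-104*o + X(-2)) + 4298 = (-104*(-58) + 36) + 4298 = (6032 + 36) + 4298 = 6068 + 4298 = 10366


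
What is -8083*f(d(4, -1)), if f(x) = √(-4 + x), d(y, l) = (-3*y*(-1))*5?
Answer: -16166*√14 ≈ -60488.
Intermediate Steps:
d(y, l) = 15*y (d(y, l) = (3*y)*5 = 15*y)
-8083*f(d(4, -1)) = -8083*√(-4 + 15*4) = -8083*√(-4 + 60) = -16166*√14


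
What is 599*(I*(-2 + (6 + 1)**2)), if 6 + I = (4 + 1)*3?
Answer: 253377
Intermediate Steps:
I = 9 (I = -6 + (4 + 1)*3 = -6 + 5*3 = -6 + 15 = 9)
599*(I*(-2 + (6 + 1)**2)) = 599*(9*(-2 + (6 + 1)**2)) = 599*(9*(-2 + 7**2)) = 599*(9*(-2 + 49)) = 599*(9*47) = 599*423 = 253377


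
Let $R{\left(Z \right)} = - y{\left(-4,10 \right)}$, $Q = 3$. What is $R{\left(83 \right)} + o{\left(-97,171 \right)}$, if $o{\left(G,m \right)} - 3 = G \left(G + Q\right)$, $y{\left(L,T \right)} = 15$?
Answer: $9106$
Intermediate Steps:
$o{\left(G,m \right)} = 3 + G \left(3 + G\right)$ ($o{\left(G,m \right)} = 3 + G \left(G + 3\right) = 3 + G \left(3 + G\right)$)
$R{\left(Z \right)} = -15$ ($R{\left(Z \right)} = \left(-1\right) 15 = -15$)
$R{\left(83 \right)} + o{\left(-97,171 \right)} = -15 + \left(3 + \left(-97\right)^{2} + 3 \left(-97\right)\right) = -15 + \left(3 + 9409 - 291\right) = -15 + 9121 = 9106$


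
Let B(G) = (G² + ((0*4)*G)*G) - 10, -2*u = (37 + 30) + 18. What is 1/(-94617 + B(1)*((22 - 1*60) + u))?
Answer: -2/187785 ≈ -1.0650e-5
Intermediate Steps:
u = -85/2 (u = -((37 + 30) + 18)/2 = -(67 + 18)/2 = -½*85 = -85/2 ≈ -42.500)
B(G) = -10 + G² (B(G) = (G² + (0*G)*G) - 10 = (G² + 0*G) - 10 = (G² + 0) - 10 = G² - 10 = -10 + G²)
1/(-94617 + B(1)*((22 - 1*60) + u)) = 1/(-94617 + (-10 + 1²)*((22 - 1*60) - 85/2)) = 1/(-94617 + (-10 + 1)*((22 - 60) - 85/2)) = 1/(-94617 - 9*(-38 - 85/2)) = 1/(-94617 - 9*(-161/2)) = 1/(-94617 + 1449/2) = 1/(-187785/2) = -2/187785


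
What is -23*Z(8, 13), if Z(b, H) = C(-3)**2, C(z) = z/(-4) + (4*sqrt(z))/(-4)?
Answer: 897/16 + 69*I*sqrt(3)/2 ≈ 56.063 + 59.756*I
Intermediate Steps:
C(z) = -sqrt(z) - z/4 (C(z) = z*(-1/4) + (4*sqrt(z))*(-1/4) = -z/4 - sqrt(z) = -sqrt(z) - z/4)
Z(b, H) = (3/4 - I*sqrt(3))**2 (Z(b, H) = (-sqrt(-3) - 1/4*(-3))**2 = (-I*sqrt(3) + 3/4)**2 = (3/4 - I*sqrt(3))**2)
-23*Z(8, 13) = -23*(3 - 4*I*sqrt(3))**2/16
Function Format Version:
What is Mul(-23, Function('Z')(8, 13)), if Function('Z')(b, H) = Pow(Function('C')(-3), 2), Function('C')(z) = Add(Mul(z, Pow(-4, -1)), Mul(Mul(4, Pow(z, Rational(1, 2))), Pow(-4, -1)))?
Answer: Add(Rational(897, 16), Mul(Rational(69, 2), I, Pow(3, Rational(1, 2)))) ≈ Add(56.063, Mul(59.756, I))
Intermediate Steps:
Function('C')(z) = Add(Mul(-1, Pow(z, Rational(1, 2))), Mul(Rational(-1, 4), z)) (Function('C')(z) = Add(Mul(z, Rational(-1, 4)), Mul(Mul(4, Pow(z, Rational(1, 2))), Rational(-1, 4))) = Add(Mul(Rational(-1, 4), z), Mul(-1, Pow(z, Rational(1, 2)))) = Add(Mul(-1, Pow(z, Rational(1, 2))), Mul(Rational(-1, 4), z)))
Function('Z')(b, H) = Pow(Add(Rational(3, 4), Mul(-1, I, Pow(3, Rational(1, 2)))), 2) (Function('Z')(b, H) = Pow(Add(Mul(-1, Pow(-3, Rational(1, 2))), Mul(Rational(-1, 4), -3)), 2) = Pow(Add(Mul(-1, Mul(I, Pow(3, Rational(1, 2)))), Rational(3, 4)), 2) = Pow(Add(Mul(-1, I, Pow(3, Rational(1, 2))), Rational(3, 4)), 2) = Pow(Add(Rational(3, 4), Mul(-1, I, Pow(3, Rational(1, 2)))), 2))
Mul(-23, Function('Z')(8, 13)) = Mul(-23, Mul(Rational(1, 16), Pow(Add(3, Mul(-4, I, Pow(3, Rational(1, 2)))), 2))) = Mul(Rational(-23, 16), Pow(Add(3, Mul(-4, I, Pow(3, Rational(1, 2)))), 2))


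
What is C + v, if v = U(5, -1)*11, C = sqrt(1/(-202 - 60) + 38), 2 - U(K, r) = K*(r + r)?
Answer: 132 + sqrt(2608210)/262 ≈ 138.16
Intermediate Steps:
U(K, r) = 2 - 2*K*r (U(K, r) = 2 - K*(r + r) = 2 - K*2*r = 2 - 2*K*r)
C = sqrt(2608210)/262 (C = sqrt(1/(-262) + 38) = sqrt(-1/262 + 38) = sqrt(9955/262) = sqrt(2608210)/262 ≈ 6.1641)
v = 132 (v = (2 - 2*5*(-1))*11 = (2 + 10)*11 = 12*11 = 132)
C + v = sqrt(2608210)/262 + 132 = 132 + sqrt(2608210)/262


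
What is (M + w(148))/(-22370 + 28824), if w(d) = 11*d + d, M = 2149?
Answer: 3925/6454 ≈ 0.60815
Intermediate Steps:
w(d) = 12*d
(M + w(148))/(-22370 + 28824) = (2149 + 12*148)/(-22370 + 28824) = (2149 + 1776)/6454 = 3925*(1/6454) = 3925/6454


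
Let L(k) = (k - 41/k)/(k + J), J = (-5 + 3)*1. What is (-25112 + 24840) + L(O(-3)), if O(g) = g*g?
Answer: -17096/63 ≈ -271.37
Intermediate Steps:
O(g) = g²
J = -2 (J = -2*1 = -2)
L(k) = (k - 41/k)/(-2 + k) (L(k) = (k - 41/k)/(k - 2) = (k - 41/k)/(-2 + k))
(-25112 + 24840) + L(O(-3)) = (-25112 + 24840) + (-41 + ((-3)²)²)/(((-3)²)*(-2 + (-3)²)) = -272 + (-41 + 9²)/(9*(-2 + 9)) = -272 + (⅑)*(-41 + 81)/7 = -272 + (⅑)*(⅐)*40 = -272 + 40/63 = -17096/63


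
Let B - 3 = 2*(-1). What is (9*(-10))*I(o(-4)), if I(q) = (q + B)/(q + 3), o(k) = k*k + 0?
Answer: -1530/19 ≈ -80.526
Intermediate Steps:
B = 1 (B = 3 + 2*(-1) = 3 - 2 = 1)
o(k) = k² (o(k) = k² + 0 = k²)
I(q) = (1 + q)/(3 + q) (I(q) = (q + 1)/(q + 3) = (1 + q)/(3 + q))
(9*(-10))*I(o(-4)) = (9*(-10))*((1 + (-4)²)/(3 + (-4)²)) = -90*(1 + 16)/(3 + 16) = -90*17/19 = -1530/19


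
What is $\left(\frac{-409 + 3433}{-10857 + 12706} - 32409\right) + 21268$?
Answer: $- \frac{20596685}{1849} \approx -11139.0$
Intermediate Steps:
$\left(\frac{-409 + 3433}{-10857 + 12706} - 32409\right) + 21268 = \left(\frac{3024}{1849} - 32409\right) + 21268 = - \frac{59921217}{1849} + 21268 = - \frac{20596685}{1849}$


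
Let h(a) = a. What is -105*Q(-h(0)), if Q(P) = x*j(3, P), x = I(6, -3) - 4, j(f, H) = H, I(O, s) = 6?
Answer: 0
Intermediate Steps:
x = 2 (x = 6 - 4 = 2)
Q(P) = 2*P
-105*Q(-h(0)) = -210*(-1*0) = -210*0 = -105*0 = 0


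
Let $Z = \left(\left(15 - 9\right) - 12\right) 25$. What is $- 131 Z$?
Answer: $19650$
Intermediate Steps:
$Z = -150$ ($Z = \left(6 - 12\right) 25 = \left(-6\right) 25 = -150$)
$- 131 Z = \left(-131\right) \left(-150\right) = 19650$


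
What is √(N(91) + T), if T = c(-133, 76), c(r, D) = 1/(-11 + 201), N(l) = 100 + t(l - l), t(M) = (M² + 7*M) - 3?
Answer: √3501890/190 ≈ 9.8491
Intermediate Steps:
t(M) = -3 + M² + 7*M
N(l) = 97 (N(l) = 100 + (-3 + (l - l)² + 7*(l - l)) = 100 + (-3 + 0² + 7*0) = 100 + (-3 + 0 + 0) = 100 - 3 = 97)
c(r, D) = 1/190
T = 1/190 ≈ 0.0052632
√(N(91) + T) = √(97 + 1/190) = √(18431/190) = √3501890/190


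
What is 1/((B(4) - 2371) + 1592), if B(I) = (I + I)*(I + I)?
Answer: -1/715 ≈ -0.0013986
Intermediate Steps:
B(I) = 4*I**2 (B(I) = (2*I)*(2*I) = 4*I**2)
1/((B(4) - 2371) + 1592) = 1/((4*4**2 - 2371) + 1592) = 1/((4*16 - 2371) + 1592) = 1/((64 - 2371) + 1592) = 1/(-2307 + 1592) = 1/(-715) = -1/715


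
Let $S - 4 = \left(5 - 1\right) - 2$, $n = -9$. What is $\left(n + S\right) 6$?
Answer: $-18$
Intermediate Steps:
$S = 6$ ($S = 4 + \left(\left(5 - 1\right) - 2\right) = 4 + \left(4 - 2\right) = 4 + 2 = 6$)
$\left(n + S\right) 6 = \left(-9 + 6\right) 6 = \left(-3\right) 6 = -18$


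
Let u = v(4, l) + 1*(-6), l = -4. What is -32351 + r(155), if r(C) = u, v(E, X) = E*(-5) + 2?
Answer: -32375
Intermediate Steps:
v(E, X) = 2 - 5*E (v(E, X) = -5*E + 2 = 2 - 5*E)
u = -24 (u = (2 - 5*4) + 1*(-6) = (2 - 20) - 6 = -18 - 6 = -24)
r(C) = -24
-32351 + r(155) = -32351 - 24 = -32375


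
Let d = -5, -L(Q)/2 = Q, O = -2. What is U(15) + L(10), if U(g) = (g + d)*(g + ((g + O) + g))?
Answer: 410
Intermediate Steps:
L(Q) = -2*Q
U(g) = (-5 + g)*(-2 + 3*g) (U(g) = (g - 5)*(g + ((g - 2) + g)) = (-5 + g)*(g + ((-2 + g) + g)) = (-5 + g)*(g + (-2 + 2*g)) = (-5 + g)*(-2 + 3*g))
U(15) + L(10) = (10 - 17*15 + 3*15²) - 2*10 = (10 - 255 + 3*225) - 20 = (10 - 255 + 675) - 20 = 430 - 20 = 410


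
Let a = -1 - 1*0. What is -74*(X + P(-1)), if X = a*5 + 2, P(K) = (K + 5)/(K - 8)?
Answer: 2294/9 ≈ 254.89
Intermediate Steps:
P(K) = (5 + K)/(-8 + K)
a = -1 (a = -1 + 0 = -1)
X = -3 (X = -1*5 + 2 = -5 + 2 = -3)
-74*(X + P(-1)) = -74*(-3 + (5 - 1)/(-8 - 1)) = -74*(-3 + 4/(-9)) = -74*(-3 - ⅑*4) = -74*(-3 - 4/9) = -74*(-31/9) = 2294/9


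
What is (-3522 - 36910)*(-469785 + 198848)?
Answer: 10954524784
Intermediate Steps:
(-3522 - 36910)*(-469785 + 198848) = -40432*(-270937) = 10954524784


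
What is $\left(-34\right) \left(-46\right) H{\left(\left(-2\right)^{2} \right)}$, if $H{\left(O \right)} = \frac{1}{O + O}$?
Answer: $\frac{391}{2} \approx 195.5$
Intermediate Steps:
$H{\left(O \right)} = \frac{1}{2 O}$
$\left(-34\right) \left(-46\right) H{\left(\left(-2\right)^{2} \right)} = \left(-34\right) \left(-46\right) \frac{1}{2 \left(-2\right)^{2}} = 1564 \frac{1}{2 \cdot 4} = 1564 \cdot \frac{1}{2} \cdot \frac{1}{4} = 1564 \cdot \frac{1}{8} = \frac{391}{2}$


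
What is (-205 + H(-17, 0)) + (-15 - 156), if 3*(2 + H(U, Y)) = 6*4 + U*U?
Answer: -821/3 ≈ -273.67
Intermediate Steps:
H(U, Y) = 6 + U**2/3 (H(U, Y) = -2 + (6*4 + U*U)/3 = -2 + (24 + U**2)/3 = -2 + (8 + U**2/3) = 6 + U**2/3)
(-205 + H(-17, 0)) + (-15 - 156) = (-205 + (6 + (1/3)*(-17)**2)) + (-15 - 156) = (-205 + (6 + (1/3)*289)) - 171 = (-205 + (6 + 289/3)) - 171 = (-205 + 307/3) - 171 = -308/3 - 171 = -821/3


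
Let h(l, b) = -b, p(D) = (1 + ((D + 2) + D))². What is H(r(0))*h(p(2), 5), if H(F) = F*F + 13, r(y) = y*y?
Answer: -65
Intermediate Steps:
p(D) = (3 + 2*D)² (p(D) = (1 + ((2 + D) + D))² = (1 + (2 + 2*D))² = (3 + 2*D)²)
r(y) = y²
H(F) = 13 + F² (H(F) = F² + 13 = 13 + F²)
H(r(0))*h(p(2), 5) = (13 + (0²)²)*(-1*5) = (13 + 0²)*(-5) = (13 + 0)*(-5) = 13*(-5) = -65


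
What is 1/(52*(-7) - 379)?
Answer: -1/743 ≈ -0.0013459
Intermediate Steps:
1/(52*(-7) - 379) = 1/(-364 - 379) = 1/(-743) = -1/743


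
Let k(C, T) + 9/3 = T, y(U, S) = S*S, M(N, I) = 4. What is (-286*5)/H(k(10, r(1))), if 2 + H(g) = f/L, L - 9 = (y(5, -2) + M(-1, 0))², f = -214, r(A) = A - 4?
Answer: 10439/36 ≈ 289.97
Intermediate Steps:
r(A) = -4 + A
y(U, S) = S²
k(C, T) = -3 + T
L = 73 (L = 9 + ((-2)² + 4)² = 9 + (4 + 4)² = 9 + 8² = 9 + 64 = 73)
H(g) = -360/73 (H(g) = -2 - 214/73 = -360/73)
(-286*5)/H(k(10, r(1))) = (-286*5)/(-360/73) = -1430*(-73/360) = 10439/36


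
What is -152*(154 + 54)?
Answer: -31616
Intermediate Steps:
-152*(154 + 54) = -152*208 = -31616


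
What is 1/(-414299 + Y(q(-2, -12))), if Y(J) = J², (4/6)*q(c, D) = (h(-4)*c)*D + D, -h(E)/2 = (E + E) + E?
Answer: 1/301417 ≈ 3.3177e-6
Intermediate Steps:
h(E) = -6*E (h(E) = -2*((E + E) + E) = -2*(2*E + E) = -6*E)
q(c, D) = 3*D/2 + 36*D*c (q(c, D) = 3*(((-6*(-4))*c)*D + D)/2 = 3*((24*c)*D + D)/2 = 3*(24*D*c + D)/2 = 3*(D + 24*D*c)/2 = 3*D/2 + 36*D*c)
1/(-414299 + Y(q(-2, -12))) = 1/(-414299 + ((3/2)*(-12)*(1 + 24*(-2)))²) = 1/(-414299 + ((3/2)*(-12)*(1 - 48))²) = 1/(-414299 + ((3/2)*(-12)*(-47))²) = 1/(-414299 + 846²) = 1/(-414299 + 715716) = 1/301417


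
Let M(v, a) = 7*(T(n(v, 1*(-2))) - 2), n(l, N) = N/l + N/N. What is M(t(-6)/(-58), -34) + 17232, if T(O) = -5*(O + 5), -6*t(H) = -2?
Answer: 4828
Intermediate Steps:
t(H) = 1/3 (t(H) = -1/6*(-2) = 1/3)
n(l, N) = 1 + N/l (n(l, N) = N/l + 1 = 1 + N/l)
T(O) = -25 - 5*O (T(O) = -5*(5 + O) = -25 - 5*O)
M(v, a) = -189 - 35*(-2 + v)/v (M(v, a) = 7*((-25 - 5*(1*(-2) + v)/v) - 2) = 7*((-25 - 5*(-2 + v)/v) - 2) = 7*(-27 - 5*(-2 + v)/v) = -189 - 35*(-2 + v)/v)
M(t(-6)/(-58), -34) + 17232 = (-224 + 70/(((1/3)/(-58)))) + 17232 = (-224 + 70/(((1/3)*(-1/58)))) + 17232 = (-224 + 70/(-1/174)) + 17232 = (-224 + 70*(-174)) + 17232 = (-224 - 12180) + 17232 = -12404 + 17232 = 4828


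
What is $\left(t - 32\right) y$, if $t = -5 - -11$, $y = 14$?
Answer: $-364$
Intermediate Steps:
$t = 6$ ($t = -5 + 11 = 6$)
$\left(t - 32\right) y = \left(6 - 32\right) 14 = \left(-26\right) 14 = -364$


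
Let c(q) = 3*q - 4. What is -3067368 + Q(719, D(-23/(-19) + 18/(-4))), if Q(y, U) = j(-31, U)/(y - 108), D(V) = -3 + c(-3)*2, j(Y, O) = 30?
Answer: -1874161818/611 ≈ -3.0674e+6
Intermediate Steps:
c(q) = -4 + 3*q
D(V) = -29 (D(V) = -3 + (-4 + 3*(-3))*2 = -3 + (-4 - 9)*2 = -3 - 13*2 = -3 - 26 = -29)
Q(y, U) = 30/(-108 + y) (Q(y, U) = 30/(y - 108) = 30/(-108 + y))
-3067368 + Q(719, D(-23/(-19) + 18/(-4))) = -3067368 + 30/(-108 + 719) = -3067368 + 30/611 = -1874161818/611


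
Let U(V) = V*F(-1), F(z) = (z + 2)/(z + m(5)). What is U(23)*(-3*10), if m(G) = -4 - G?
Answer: 69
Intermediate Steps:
F(z) = (2 + z)/(-9 + z) (F(z) = (z + 2)/(z + (-4 - 1*5)) = (2 + z)/(z + (-4 - 5)) = (2 + z)/(z - 9) = (2 + z)/(-9 + z))
U(V) = -V/10 (U(V) = V*((2 - 1)/(-9 - 1)) = V*(1/(-10)) = V*(-1/10*1) = V*(-1/10) = -V/10)
U(23)*(-3*10) = (-1/10*23)*(-3*10) = -23/10*(-30) = 69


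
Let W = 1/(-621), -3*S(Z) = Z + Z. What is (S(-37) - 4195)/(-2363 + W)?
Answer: 2589777/1467424 ≈ 1.7648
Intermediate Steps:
S(Z) = -2*Z/3 (S(Z) = -(Z + Z)/3 = -2*Z/3)
W = -1/621 ≈ -0.0016103
(S(-37) - 4195)/(-2363 + W) = (-2/3*(-37) - 4195)/(-2363 - 1/621) = (74/3 - 4195)/(-1467424/621) = -12511/3*(-621/1467424) = 2589777/1467424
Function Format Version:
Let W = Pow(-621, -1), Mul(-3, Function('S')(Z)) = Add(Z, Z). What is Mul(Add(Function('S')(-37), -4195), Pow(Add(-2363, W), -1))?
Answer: Rational(2589777, 1467424) ≈ 1.7648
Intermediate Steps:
Function('S')(Z) = Mul(Rational(-2, 3), Z) (Function('S')(Z) = Mul(Rational(-1, 3), Add(Z, Z)) = Mul(Rational(-1, 3), Mul(2, Z)) = Mul(Rational(-2, 3), Z))
W = Rational(-1, 621) ≈ -0.0016103
Mul(Add(Function('S')(-37), -4195), Pow(Add(-2363, W), -1)) = Mul(Add(Mul(Rational(-2, 3), -37), -4195), Pow(Add(-2363, Rational(-1, 621)), -1)) = Mul(Add(Rational(74, 3), -4195), Pow(Rational(-1467424, 621), -1)) = Mul(Rational(-12511, 3), Rational(-621, 1467424)) = Rational(2589777, 1467424)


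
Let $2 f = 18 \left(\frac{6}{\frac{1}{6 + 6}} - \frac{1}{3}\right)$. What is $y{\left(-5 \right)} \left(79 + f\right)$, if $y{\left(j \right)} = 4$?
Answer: $2896$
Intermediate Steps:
$f = 645$ ($f = \frac{18 \left(\frac{6}{\frac{1}{6 + 6}} - \frac{1}{3}\right)}{2} = \frac{18 \left(\frac{6}{\frac{1}{12}} - \frac{1}{3}\right)}{2} = \frac{18 \left(6 \frac{1}{\frac{1}{12}} - \frac{1}{3}\right)}{2} = \frac{18 \left(6 \cdot 12 - \frac{1}{3}\right)}{2} = \frac{18 \left(72 - \frac{1}{3}\right)}{2} = \frac{18 \cdot \frac{215}{3}}{2} = \frac{1}{2} \cdot 1290 = 645$)
$y{\left(-5 \right)} \left(79 + f\right) = 4 \left(79 + 645\right) = 4 \cdot 724 = 2896$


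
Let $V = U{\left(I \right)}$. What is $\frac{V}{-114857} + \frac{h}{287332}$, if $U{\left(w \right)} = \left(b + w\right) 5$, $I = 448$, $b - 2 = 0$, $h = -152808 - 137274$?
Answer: $- \frac{16982222637}{16501045762} \approx -1.0292$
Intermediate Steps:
$h = -290082$ ($h = -152808 - 137274 = -290082$)
$b = 2$ ($b = 2 + 0 = 2$)
$U{\left(w \right)} = 10 + 5 w$ ($U{\left(w \right)} = \left(2 + w\right) 5 = 10 + 5 w$)
$V = 2250$ ($V = 10 + 5 \cdot 448 = 10 + 2240 = 2250$)
$\frac{V}{-114857} + \frac{h}{287332} = \frac{2250}{-114857} - \frac{290082}{287332} = 2250 \left(- \frac{1}{114857}\right) - \frac{145041}{143666} = - \frac{2250}{114857} - \frac{145041}{143666} = - \frac{16982222637}{16501045762}$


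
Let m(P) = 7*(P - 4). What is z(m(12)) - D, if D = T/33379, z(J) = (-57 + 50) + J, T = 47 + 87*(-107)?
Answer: 1644833/33379 ≈ 49.277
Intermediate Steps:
m(P) = -28 + 7*P (m(P) = 7*(-4 + P) = -28 + 7*P)
T = -9262 (T = 47 - 9309 = -9262)
z(J) = -7 + J
D = -9262/33379 ≈ -0.27748
z(m(12)) - D = (-7 + (-28 + 7*12)) - 1*(-9262/33379) = (-7 + (-28 + 84)) + 9262/33379 = (-7 + 56) + 9262/33379 = 49 + 9262/33379 = 1644833/33379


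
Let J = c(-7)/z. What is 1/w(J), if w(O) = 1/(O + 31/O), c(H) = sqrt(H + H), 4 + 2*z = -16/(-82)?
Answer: 82535*I*sqrt(14)/22386 ≈ 13.795*I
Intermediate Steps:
z = -78/41 (z = -2 + (-16/(-82))/2 = -2 + (-16*(-1/82))/2 = -2 + (1/2)*(8/41) = -2 + 4/41 = -78/41 ≈ -1.9024)
c(H) = sqrt(2)*sqrt(H) (c(H) = sqrt(2*H) = sqrt(2)*sqrt(H))
J = -41*I*sqrt(14)/78 (J = (sqrt(2)*sqrt(-7))/(-78/41) = (sqrt(2)*(I*sqrt(7)))*(-41/78) = (I*sqrt(14))*(-41/78) = -41*I*sqrt(14)/78 ≈ -1.9668*I)
1/w(J) = 1/((-41*I*sqrt(14)/78)/(31 + (-41*I*sqrt(14)/78)**2)) = 1/((-41*I*sqrt(14)/78)/(31 - 11767/3042)) = 1/((-41*I*sqrt(14)/78)/(82535/3042)) = 1/(-41*I*sqrt(14)/78*(3042/82535)) = 1/(-1599*I*sqrt(14)/82535) = 82535*I*sqrt(14)/22386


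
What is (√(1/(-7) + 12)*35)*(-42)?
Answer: -210*√581 ≈ -5061.8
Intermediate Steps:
(√(1/(-7) + 12)*35)*(-42) = (√(-⅐ + 12)*35)*(-42) = (√(83/7)*35)*(-42) = ((√581/7)*35)*(-42) = (5*√581)*(-42) = -210*√581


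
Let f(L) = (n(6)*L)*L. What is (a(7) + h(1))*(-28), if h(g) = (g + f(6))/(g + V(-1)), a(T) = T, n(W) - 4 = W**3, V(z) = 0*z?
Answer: -221984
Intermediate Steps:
V(z) = 0
n(W) = 4 + W**3
f(L) = 220*L**2 (f(L) = ((4 + 6**3)*L)*L = ((4 + 216)*L)*L = (220*L)*L = 220*L**2)
h(g) = (7920 + g)/g (h(g) = (g + 220*6**2)/(g + 0) = (g + 220*36)/g = (g + 7920)/g = (7920 + g)/g)
(a(7) + h(1))*(-28) = (7 + (7920 + 1)/1)*(-28) = (7 + 1*7921)*(-28) = (7 + 7921)*(-28) = 7928*(-28) = -221984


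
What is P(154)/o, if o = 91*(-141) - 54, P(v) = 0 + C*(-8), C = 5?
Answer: 8/2577 ≈ 0.0031044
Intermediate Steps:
P(v) = -40 (P(v) = 0 + 5*(-8) = 0 - 40 = -40)
o = -12885 (o = -12831 - 54 = -12885)
P(154)/o = -40/(-12885) = -40*(-1/12885) = 8/2577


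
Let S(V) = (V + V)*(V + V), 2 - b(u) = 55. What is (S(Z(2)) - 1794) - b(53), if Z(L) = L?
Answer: -1725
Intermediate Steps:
b(u) = -53 (b(u) = 2 - 1*55 = 2 - 55 = -53)
S(V) = 4*V² (S(V) = (2*V)*(2*V) = 4*V²)
(S(Z(2)) - 1794) - b(53) = (4*2² - 1794) - 1*(-53) = (4*4 - 1794) + 53 = (16 - 1794) + 53 = -1778 + 53 = -1725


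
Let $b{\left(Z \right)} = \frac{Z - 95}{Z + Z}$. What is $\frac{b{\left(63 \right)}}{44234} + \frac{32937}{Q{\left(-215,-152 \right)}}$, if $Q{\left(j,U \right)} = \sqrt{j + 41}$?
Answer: $- \frac{8}{1393371} - \frac{10979 i \sqrt{174}}{58} \approx -5.7415 \cdot 10^{-6} - 2496.9 i$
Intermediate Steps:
$Q{\left(j,U \right)} = \sqrt{41 + j}$
$b{\left(Z \right)} = \frac{-95 + Z}{2 Z}$
$\frac{b{\left(63 \right)}}{44234} + \frac{32937}{Q{\left(-215,-152 \right)}} = \frac{\frac{1}{2} \cdot \frac{1}{63} \left(-95 + 63\right)}{44234} + \frac{32937}{\sqrt{41 - 215}} = \frac{1}{2} \cdot \frac{1}{63} \left(-32\right) \frac{1}{44234} + \frac{32937}{\sqrt{-174}} = \left(- \frac{16}{63}\right) \frac{1}{44234} + \frac{32937}{i \sqrt{174}} = - \frac{8}{1393371} + 32937 \left(- \frac{i \sqrt{174}}{174}\right) = - \frac{8}{1393371} - \frac{10979 i \sqrt{174}}{58}$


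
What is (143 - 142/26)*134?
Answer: 239592/13 ≈ 18430.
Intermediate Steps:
(143 - 142/26)*134 = (143 - 142*1/26)*134 = (143 - 71/13)*134 = (1788/13)*134 = 239592/13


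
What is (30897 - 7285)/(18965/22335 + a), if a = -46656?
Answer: -105474804/208408559 ≈ -0.50610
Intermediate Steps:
(30897 - 7285)/(18965/22335 + a) = (30897 - 7285)/(18965/22335 - 46656) = 23612/(18965*(1/22335) - 46656) = 23612/(3793/4467 - 46656) = 23612/(-208408559/4467) = 23612*(-4467/208408559) = -105474804/208408559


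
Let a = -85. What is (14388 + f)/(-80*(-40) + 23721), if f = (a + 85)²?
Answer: 14388/26921 ≈ 0.53445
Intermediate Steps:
f = 0 (f = (-85 + 85)² = 0² = 0)
(14388 + f)/(-80*(-40) + 23721) = (14388 + 0)/(-80*(-40) + 23721) = 14388/(3200 + 23721) = 14388/26921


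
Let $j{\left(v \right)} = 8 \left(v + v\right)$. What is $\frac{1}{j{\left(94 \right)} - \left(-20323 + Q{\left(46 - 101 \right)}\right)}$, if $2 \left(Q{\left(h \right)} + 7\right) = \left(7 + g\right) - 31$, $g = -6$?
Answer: $\frac{1}{21849} \approx 4.5769 \cdot 10^{-5}$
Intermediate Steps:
$Q{\left(h \right)} = -22$ ($Q{\left(h \right)} = -7 + \frac{\left(7 - 6\right) - 31}{2} = -7 + \frac{1 - 31}{2} = -7 + \frac{1}{2} \left(-30\right) = -7 - 15 = -22$)
$j{\left(v \right)} = 16 v$ ($j{\left(v \right)} = 8 \cdot 2 v = 16 v$)
$\frac{1}{j{\left(94 \right)} - \left(-20323 + Q{\left(46 - 101 \right)}\right)} = \frac{1}{16 \cdot 94 + \left(20323 - -22\right)} = \frac{1}{1504 + \left(20323 + 22\right)} = \frac{1}{1504 + 20345} = \frac{1}{21849}$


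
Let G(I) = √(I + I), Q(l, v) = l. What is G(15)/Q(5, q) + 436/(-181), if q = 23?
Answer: -436/181 + √30/5 ≈ -1.3134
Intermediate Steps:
G(I) = √2*√I (G(I) = √(2*I) = √2*√I)
G(15)/Q(5, q) + 436/(-181) = (√2*√15)/5 + 436/(-181) = √30*(⅕) + 436*(-1/181) = √30/5 - 436/181 = -436/181 + √30/5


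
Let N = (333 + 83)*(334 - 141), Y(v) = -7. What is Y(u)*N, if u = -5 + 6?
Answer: -562016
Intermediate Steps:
u = 1
N = 80288 (N = 416*193 = 80288)
Y(u)*N = -7*80288 = -562016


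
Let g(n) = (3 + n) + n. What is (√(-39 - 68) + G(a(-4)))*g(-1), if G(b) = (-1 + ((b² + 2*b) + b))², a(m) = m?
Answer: 9 + I*√107 ≈ 9.0 + 10.344*I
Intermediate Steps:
G(b) = (-1 + b² + 3*b)² (G(b) = (-1 + (b² + 3*b))² = (-1 + b² + 3*b)²)
g(n) = 3 + 2*n
(√(-39 - 68) + G(a(-4)))*g(-1) = (√(-39 - 68) + (-1 + (-4)² + 3*(-4))²)*(3 + 2*(-1)) = (√(-107) + (-1 + 16 - 12)²)*(3 - 2) = (I*√107 + 3²)*1 = (I*√107 + 9)*1 = (9 + I*√107)*1 = 9 + I*√107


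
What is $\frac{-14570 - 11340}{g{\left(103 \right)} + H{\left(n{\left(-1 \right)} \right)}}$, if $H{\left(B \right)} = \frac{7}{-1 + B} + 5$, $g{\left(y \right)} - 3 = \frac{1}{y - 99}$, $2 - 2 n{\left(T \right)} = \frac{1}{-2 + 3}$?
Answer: $\frac{103640}{23} \approx 4506.1$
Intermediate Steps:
$n{\left(T \right)} = \frac{1}{2}$ ($n{\left(T \right)} = 1 - \frac{1}{2 \left(-2 + 3\right)} = 1 - \frac{1}{2 \cdot 1} = 1 - \frac{1}{2} = \frac{1}{2}$)
$g{\left(y \right)} = 3 + \frac{1}{-99 + y}$ ($g{\left(y \right)} = 3 + \frac{1}{y - 99} = 3 + \frac{1}{-99 + y}$)
$H{\left(B \right)} = 5 + \frac{7}{-1 + B}$
$\frac{-14570 - 11340}{g{\left(103 \right)} + H{\left(n{\left(-1 \right)} \right)}} = \frac{-14570 - 11340}{\frac{-296 + 3 \cdot 103}{-99 + 103} + \frac{2 + 5 \cdot \frac{1}{2}}{-1 + \frac{1}{2}}} = - \frac{25910}{\frac{-296 + 309}{4} + \frac{2 + \frac{5}{2}}{- \frac{1}{2}}} = - \frac{25910}{\frac{1}{4} \cdot 13 - 9} = - \frac{25910}{\frac{13}{4} - 9} = - \frac{25910}{- \frac{23}{4}} = \left(-25910\right) \left(- \frac{4}{23}\right) = \frac{103640}{23}$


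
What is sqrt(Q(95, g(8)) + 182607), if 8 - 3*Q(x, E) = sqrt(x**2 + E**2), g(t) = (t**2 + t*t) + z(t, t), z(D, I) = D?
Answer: sqrt(1643487 - 3*sqrt(27521))/3 ≈ 427.26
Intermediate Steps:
g(t) = t + 2*t**2 (g(t) = (t**2 + t*t) + t = (t**2 + t**2) + t = 2*t**2 + t = t + 2*t**2)
Q(x, E) = 8/3 - sqrt(E**2 + x**2)/3 (Q(x, E) = 8/3 - sqrt(x**2 + E**2)/3 = 8/3 - sqrt(E**2 + x**2)/3)
sqrt(Q(95, g(8)) + 182607) = sqrt((8/3 - sqrt((8*(1 + 2*8))**2 + 95**2)/3) + 182607) = sqrt((8/3 - sqrt((8*(1 + 16))**2 + 9025)/3) + 182607) = sqrt((8/3 - sqrt((8*17)**2 + 9025)/3) + 182607) = sqrt((8/3 - sqrt(136**2 + 9025)/3) + 182607) = sqrt((8/3 - sqrt(18496 + 9025)/3) + 182607) = sqrt((8/3 - sqrt(27521)/3) + 182607) = sqrt(547829/3 - sqrt(27521)/3)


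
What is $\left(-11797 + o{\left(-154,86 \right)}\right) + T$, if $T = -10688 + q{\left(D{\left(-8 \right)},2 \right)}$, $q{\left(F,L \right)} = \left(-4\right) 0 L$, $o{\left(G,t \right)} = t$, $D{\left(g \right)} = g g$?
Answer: $-22399$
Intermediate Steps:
$D{\left(g \right)} = g^{2}$
$q{\left(F,L \right)} = 0$ ($q{\left(F,L \right)} = 0 L = 0$)
$T = -10688$ ($T = -10688 + 0 = -10688$)
$\left(-11797 + o{\left(-154,86 \right)}\right) + T = \left(-11797 + 86\right) - 10688 = -11711 - 10688 = -22399$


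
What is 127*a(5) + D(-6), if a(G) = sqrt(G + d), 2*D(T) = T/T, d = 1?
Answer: 1/2 + 127*sqrt(6) ≈ 311.58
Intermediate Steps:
D(T) = 1/2 (D(T) = (T/T)/2 = (1/2)*1 = 1/2)
a(G) = sqrt(1 + G) (a(G) = sqrt(G + 1) = sqrt(1 + G))
127*a(5) + D(-6) = 127*sqrt(1 + 5) + 1/2 = 127*sqrt(6) + 1/2 = 1/2 + 127*sqrt(6)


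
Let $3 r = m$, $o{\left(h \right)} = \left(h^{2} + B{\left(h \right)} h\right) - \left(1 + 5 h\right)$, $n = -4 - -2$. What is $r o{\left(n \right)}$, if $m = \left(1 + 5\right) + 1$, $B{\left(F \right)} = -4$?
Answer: $49$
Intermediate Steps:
$n = -2$ ($n = -4 + 2 = -2$)
$m = 7$ ($m = 6 + 1 = 7$)
$o{\left(h \right)} = -1 + h^{2} - 9 h$ ($o{\left(h \right)} = \left(h^{2} - 4 h\right) - \left(1 + 5 h\right) = -1 + h^{2} - 9 h$)
$r = \frac{7}{3}$ ($r = \frac{1}{3} \cdot 7 = \frac{7}{3} \approx 2.3333$)
$r o{\left(n \right)} = \frac{7 \left(-1 + \left(-2\right)^{2} - -18\right)}{3} = \frac{7 \left(-1 + 4 + 18\right)}{3} = \frac{7}{3} \cdot 21 = 49$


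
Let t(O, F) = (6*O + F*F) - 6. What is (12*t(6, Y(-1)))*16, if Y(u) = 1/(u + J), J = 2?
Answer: 5952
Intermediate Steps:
Y(u) = 1/(2 + u) (Y(u) = 1/(u + 2) = 1/(2 + u))
t(O, F) = -6 + F² + 6*O (t(O, F) = (6*O + F²) - 6 = (F² + 6*O) - 6 = -6 + F² + 6*O)
(12*t(6, Y(-1)))*16 = (12*(-6 + (1/(2 - 1))² + 6*6))*16 = (12*(-6 + (1/1)² + 36))*16 = (12*(-6 + 1² + 36))*16 = (12*(-6 + 1 + 36))*16 = (12*31)*16 = 372*16 = 5952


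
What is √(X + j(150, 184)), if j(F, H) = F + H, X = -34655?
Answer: I*√34321 ≈ 185.26*I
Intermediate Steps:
√(X + j(150, 184)) = √(-34655 + (150 + 184)) = √(-34655 + 334) = √(-34321) = I*√34321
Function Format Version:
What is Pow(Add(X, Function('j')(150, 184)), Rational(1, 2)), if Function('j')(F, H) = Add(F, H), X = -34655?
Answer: Mul(I, Pow(34321, Rational(1, 2))) ≈ Mul(185.26, I)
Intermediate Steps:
Pow(Add(X, Function('j')(150, 184)), Rational(1, 2)) = Pow(Add(-34655, Add(150, 184)), Rational(1, 2)) = Pow(Add(-34655, 334), Rational(1, 2)) = Pow(-34321, Rational(1, 2)) = Mul(I, Pow(34321, Rational(1, 2)))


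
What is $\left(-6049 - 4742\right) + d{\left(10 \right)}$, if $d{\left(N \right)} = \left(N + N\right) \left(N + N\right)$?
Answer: $-10391$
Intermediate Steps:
$d{\left(N \right)} = 4 N^{2}$ ($d{\left(N \right)} = 2 N 2 N = 4 N^{2}$)
$\left(-6049 - 4742\right) + d{\left(10 \right)} = \left(-6049 - 4742\right) + 4 \cdot 10^{2} = -10791 + 4 \cdot 100 = -10791 + 400 = -10391$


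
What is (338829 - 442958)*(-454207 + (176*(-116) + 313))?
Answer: 49389425990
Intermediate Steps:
(338829 - 442958)*(-454207 + (176*(-116) + 313)) = -104129*(-454207 + (-20416 + 313)) = -104129*(-454207 - 20103) = -104129*(-474310) = 49389425990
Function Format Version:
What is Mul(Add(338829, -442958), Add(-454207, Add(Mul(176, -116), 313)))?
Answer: 49389425990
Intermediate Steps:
Mul(Add(338829, -442958), Add(-454207, Add(Mul(176, -116), 313))) = Mul(-104129, Add(-454207, Add(-20416, 313))) = Mul(-104129, Add(-454207, -20103)) = Mul(-104129, -474310) = 49389425990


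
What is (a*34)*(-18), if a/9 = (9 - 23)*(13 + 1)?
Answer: 1079568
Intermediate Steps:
a = -1764 (a = 9*((9 - 23)*(13 + 1)) = 9*(-14*14) = 9*(-196) = -1764)
(a*34)*(-18) = -1764*34*(-18) = -59976*(-18) = 1079568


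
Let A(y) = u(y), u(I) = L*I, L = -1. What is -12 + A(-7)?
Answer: -5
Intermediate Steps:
u(I) = -I
A(y) = -y
-12 + A(-7) = -12 - 1*(-7) = -12 + 7 = -5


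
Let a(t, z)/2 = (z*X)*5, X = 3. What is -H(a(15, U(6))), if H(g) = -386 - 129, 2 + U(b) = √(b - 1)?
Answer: 515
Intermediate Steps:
U(b) = -2 + √(-1 + b) (U(b) = -2 + √(b - 1) = -2 + √(-1 + b))
a(t, z) = 30*z (a(t, z) = 2*((z*3)*5) = 2*((3*z)*5) = 2*(15*z) = 30*z)
H(g) = -515
-H(a(15, U(6))) = -1*(-515) = 515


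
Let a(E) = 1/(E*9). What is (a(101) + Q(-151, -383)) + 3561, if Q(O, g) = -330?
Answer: 2936980/909 ≈ 3231.0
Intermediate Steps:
a(E) = 1/(9*E)
(a(101) + Q(-151, -383)) + 3561 = ((⅑)/101 - 330) + 3561 = ((⅑)*(1/101) - 330) + 3561 = (1/909 - 330) + 3561 = -299969/909 + 3561 = 2936980/909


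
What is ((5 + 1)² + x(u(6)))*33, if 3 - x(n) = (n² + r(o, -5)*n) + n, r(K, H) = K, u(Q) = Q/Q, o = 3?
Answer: 1122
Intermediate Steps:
u(Q) = 1
x(n) = 3 - n² - 4*n (x(n) = 3 - ((n² + 3*n) + n) = 3 - (n² + 4*n) = 3 + (-n² - 4*n) = 3 - n² - 4*n)
((5 + 1)² + x(u(6)))*33 = ((5 + 1)² + (3 - 1*1² - 4*1))*33 = (6² + (3 - 1*1 - 4))*33 = (36 + (3 - 1 - 4))*33 = (36 - 2)*33 = 34*33 = 1122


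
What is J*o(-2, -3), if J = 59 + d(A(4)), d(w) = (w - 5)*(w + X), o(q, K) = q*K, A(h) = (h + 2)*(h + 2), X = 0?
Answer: 7050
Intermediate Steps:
A(h) = (2 + h)**2 (A(h) = (2 + h)*(2 + h) = (2 + h)**2)
o(q, K) = K*q
d(w) = w*(-5 + w) (d(w) = (w - 5)*(w + 0) = (-5 + w)*w = w*(-5 + w))
J = 1175 (J = 59 + (2 + 4)**2*(-5 + (2 + 4)**2) = 59 + 6**2*(-5 + 6**2) = 59 + 36*(-5 + 36) = 59 + 36*31 = 59 + 1116 = 1175)
J*o(-2, -3) = 1175*(-3*(-2)) = 1175*6 = 7050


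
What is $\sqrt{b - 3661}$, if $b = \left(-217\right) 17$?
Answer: $35 i \sqrt{6} \approx 85.732 i$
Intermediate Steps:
$b = -3689$
$\sqrt{b - 3661} = \sqrt{-3689 - 3661} = \sqrt{-7350} = 35 i \sqrt{6}$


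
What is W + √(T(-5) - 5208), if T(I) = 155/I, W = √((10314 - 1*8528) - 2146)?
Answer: I*(6*√10 + 13*√31) ≈ 91.355*I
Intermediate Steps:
W = 6*I*√10 (W = √((10314 - 8528) - 2146) = √(1786 - 2146) = √(-360) = 6*I*√10 ≈ 18.974*I)
W + √(T(-5) - 5208) = 6*I*√10 + √(155/(-5) - 5208) = 6*I*√10 + √(155*(-⅕) - 5208) = 6*I*√10 + √(-31 - 5208) = 6*I*√10 + √(-5239) = 6*I*√10 + 13*I*√31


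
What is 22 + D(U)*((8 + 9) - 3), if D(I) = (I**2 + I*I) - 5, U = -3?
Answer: 204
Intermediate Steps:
D(I) = -5 + 2*I**2 (D(I) = (I**2 + I**2) - 5 = 2*I**2 - 5 = -5 + 2*I**2)
22 + D(U)*((8 + 9) - 3) = 22 + (-5 + 2*(-3)**2)*((8 + 9) - 3) = 22 + (-5 + 2*9)*(17 - 3) = 22 + (-5 + 18)*14 = 22 + 13*14 = 22 + 182 = 204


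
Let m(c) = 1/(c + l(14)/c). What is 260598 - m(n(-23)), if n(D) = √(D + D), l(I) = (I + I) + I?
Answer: 260598 + I*√46/4 ≈ 2.606e+5 + 1.6956*I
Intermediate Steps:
l(I) = 3*I (l(I) = 2*I + I = 3*I)
n(D) = √2*√D (n(D) = √(2*D) = √2*√D)
m(c) = 1/(c + 42/c) (m(c) = 1/(c + (3*14)/c) = 1/(c + 42/c))
260598 - m(n(-23)) = 260598 - √2*√(-23)/(42 + (√2*√(-23))²) = 260598 - √2*(I*√23)/(42 + (√2*(I*√23))²) = 260598 - I*√46/(42 + (I*√46)²) = 260598 - I*√46/(42 - 46) = 260598 - I*√46/(-4) = 260598 - I*√46*(-1)/4 = 260598 - (-1)*I*√46/4 = 260598 + I*√46/4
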